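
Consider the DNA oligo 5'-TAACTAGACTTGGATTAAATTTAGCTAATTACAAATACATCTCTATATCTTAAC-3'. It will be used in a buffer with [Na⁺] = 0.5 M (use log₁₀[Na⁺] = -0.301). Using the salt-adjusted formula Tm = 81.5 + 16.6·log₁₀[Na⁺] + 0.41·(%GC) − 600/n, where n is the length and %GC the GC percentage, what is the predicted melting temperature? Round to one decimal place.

Length n = 54. Base counts: C=9, T=20, A=21, G=4
G+C = 13, so %GC = 13/54 × 100 = 24.074%
Salt term: 16.6 × (-0.301) = -4.997
GC term: 0.41 × 24.074 = 9.87; length term: −600/54 = −11.111
Tm = 81.5 + (-4.997) + 9.87 − 11.111 = 75.262 → 75.3°C

75.3°C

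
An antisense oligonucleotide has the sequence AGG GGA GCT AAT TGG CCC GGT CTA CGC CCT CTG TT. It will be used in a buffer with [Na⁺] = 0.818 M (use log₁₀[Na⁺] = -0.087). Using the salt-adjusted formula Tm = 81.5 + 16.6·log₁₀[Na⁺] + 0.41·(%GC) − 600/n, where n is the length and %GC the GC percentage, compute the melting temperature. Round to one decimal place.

Length n = 35. C=10, G=11, A=5, T=9
G+C = 21, so %GC = 21/35 × 100 = 60%
Salt term: 16.6 × (-0.087) = -1.444
GC term: 0.41 × 60 = 24.6; length term: −600/35 = −17.143
Tm = 81.5 + (-1.444) + 24.6 − 17.143 = 87.513 → 87.5°C

87.5°C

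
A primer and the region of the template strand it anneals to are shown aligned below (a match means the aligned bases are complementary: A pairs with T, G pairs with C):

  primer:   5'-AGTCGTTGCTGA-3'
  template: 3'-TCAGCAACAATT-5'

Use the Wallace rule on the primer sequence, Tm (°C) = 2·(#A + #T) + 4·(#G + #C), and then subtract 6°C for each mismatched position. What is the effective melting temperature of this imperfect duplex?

24°C

Primer base counts: A=2, T=4, G=4, C=2 → A+T=6, G+C=6
Perfect-match Tm = 2(6) + 4(6) = 12 + 24 = 36°C
Mismatches (positions where the bases are not complementary): 2 (at positions 9, 11)
Effective Tm = 36 − 2×6 = 36 − 12 = 24°C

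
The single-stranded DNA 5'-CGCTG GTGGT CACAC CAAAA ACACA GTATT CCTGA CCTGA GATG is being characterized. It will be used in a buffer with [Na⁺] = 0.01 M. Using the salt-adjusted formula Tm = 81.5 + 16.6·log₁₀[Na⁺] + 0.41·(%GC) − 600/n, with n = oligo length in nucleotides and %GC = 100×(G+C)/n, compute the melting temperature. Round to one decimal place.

55.2°C

Length n = 44. Counting bases: C=12, G=10, A=13, T=9
G+C = 22, so %GC = 22/44 × 100 = 50%
Salt term: 16.6 × (-2) = -33.2
GC term: 0.41 × 50 = 20.5; length term: −600/44 = −13.636
Tm = 81.5 + (-33.2) + 20.5 − 13.636 = 55.164 → 55.2°C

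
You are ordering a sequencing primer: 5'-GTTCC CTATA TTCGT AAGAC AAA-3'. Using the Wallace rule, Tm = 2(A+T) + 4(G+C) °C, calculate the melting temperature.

62°C

Counting bases: G=3, A=8, T=7, C=5
So N_AT = 15 and N_GC = 8.
Tm = 4·8 + 2·15 = 32 + 30 = 62°C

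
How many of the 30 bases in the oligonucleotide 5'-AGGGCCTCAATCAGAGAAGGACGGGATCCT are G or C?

17

Base counts: C=7, G=10, A=9, T=4
G+C = 10 + 7 = 17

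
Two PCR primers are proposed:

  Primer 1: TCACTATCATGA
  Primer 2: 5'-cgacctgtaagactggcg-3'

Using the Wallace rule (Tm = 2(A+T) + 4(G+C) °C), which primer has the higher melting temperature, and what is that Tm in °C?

Primer 2, 58°C

Primer 1: A+T=8, G+C=4 → Tm = 2(8)+4(4) = 32°C
Primer 2: A+T=7, G+C=11 → Tm = 2(7)+4(11) = 58°C
32°C vs 58°C → primer 2 is higher.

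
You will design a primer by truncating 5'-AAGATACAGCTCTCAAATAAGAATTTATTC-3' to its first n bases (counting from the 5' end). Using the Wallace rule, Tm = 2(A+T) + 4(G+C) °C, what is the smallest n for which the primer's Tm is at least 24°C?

n = 9

First 8 bases: AAGATACA → Tm = 20°C (< 24°C)
First 9 bases: AAGATACAG → Tm = 24°C (≥ 24°C)
Since every base adds ≥2°C, Tm only increases with n, so the threshold is first crossed at n = 9.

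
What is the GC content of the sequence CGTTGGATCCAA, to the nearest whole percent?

50%

Scanning the sequence gives T=3, A=3, C=3, G=3.
G+C = 3 + 3 = 6 out of 12 bases
%GC = 6/12 × 100 = 50% ≈ 50%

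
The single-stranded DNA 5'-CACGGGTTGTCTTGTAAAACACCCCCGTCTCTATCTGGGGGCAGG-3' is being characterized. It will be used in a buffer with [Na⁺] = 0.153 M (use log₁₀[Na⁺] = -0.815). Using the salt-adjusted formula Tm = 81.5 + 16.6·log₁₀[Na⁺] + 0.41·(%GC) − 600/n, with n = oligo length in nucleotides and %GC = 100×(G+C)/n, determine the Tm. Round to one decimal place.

Length n = 45. Scanning the sequence gives G=13, A=8, T=11, C=13.
G+C = 26, so %GC = 26/45 × 100 = 57.778%
Salt term: 16.6 × (-0.815) = -13.529
GC term: 0.41 × 57.778 = 23.689; length term: −600/45 = −13.333
Tm = 81.5 + (-13.529) + 23.689 − 13.333 = 78.327 → 78.3°C

78.3°C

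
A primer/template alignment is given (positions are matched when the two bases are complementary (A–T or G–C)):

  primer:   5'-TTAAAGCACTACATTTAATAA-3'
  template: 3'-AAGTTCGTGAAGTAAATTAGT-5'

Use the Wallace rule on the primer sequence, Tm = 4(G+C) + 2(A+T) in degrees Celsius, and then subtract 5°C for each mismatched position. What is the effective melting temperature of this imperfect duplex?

Primer base counts: A=10, T=7, G=1, C=3 → A+T=17, G+C=4
Perfect-match Tm = 2(17) + 4(4) = 34 + 16 = 50°C
Mismatches (positions where the bases are not complementary): 3 (at positions 3, 11, 20)
Effective Tm = 50 − 3×5 = 50 − 15 = 35°C

35°C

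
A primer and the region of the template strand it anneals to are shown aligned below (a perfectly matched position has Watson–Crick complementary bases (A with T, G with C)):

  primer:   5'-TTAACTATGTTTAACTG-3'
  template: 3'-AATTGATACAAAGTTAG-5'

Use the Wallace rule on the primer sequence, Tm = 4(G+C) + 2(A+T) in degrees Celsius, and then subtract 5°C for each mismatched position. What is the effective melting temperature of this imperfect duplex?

27°C

Primer base counts: A=5, T=8, G=2, C=2 → A+T=13, G+C=4
Perfect-match Tm = 2(13) + 4(4) = 26 + 16 = 42°C
Mismatches (positions where the bases are not complementary): 3 (at positions 13, 15, 17)
Effective Tm = 42 − 3×5 = 42 − 15 = 27°C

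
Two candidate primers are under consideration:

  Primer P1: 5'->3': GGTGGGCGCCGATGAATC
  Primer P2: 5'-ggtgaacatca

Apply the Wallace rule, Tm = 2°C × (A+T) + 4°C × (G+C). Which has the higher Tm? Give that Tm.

Primer P1: A+T=6, G+C=12 → Tm = 2(6)+4(12) = 60°C
Primer P2: A+T=6, G+C=5 → Tm = 2(6)+4(5) = 32°C
60°C vs 32°C → primer P1 is higher.

Primer P1, 60°C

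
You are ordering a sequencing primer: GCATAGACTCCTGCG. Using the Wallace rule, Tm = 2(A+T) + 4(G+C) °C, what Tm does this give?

48°C

G=4, A=3, C=5, T=3
A+T = 6, G+C = 9
Tm = 2(6) + 4(9) = 12 + 36 = 48°C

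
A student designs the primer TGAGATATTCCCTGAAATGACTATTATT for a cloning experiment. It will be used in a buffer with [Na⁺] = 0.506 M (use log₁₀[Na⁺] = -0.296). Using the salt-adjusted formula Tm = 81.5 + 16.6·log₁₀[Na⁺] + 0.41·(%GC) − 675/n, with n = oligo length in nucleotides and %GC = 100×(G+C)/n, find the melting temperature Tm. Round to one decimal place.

Length n = 28. G=4, T=11, C=4, A=9
G+C = 8, so %GC = 8/28 × 100 = 28.571%
Salt term: 16.6 × (-0.296) = -4.914
GC term: 0.41 × 28.571 = 11.714; length term: −675/28 = −24.107
Tm = 81.5 + (-4.914) + 11.714 − 24.107 = 64.193 → 64.2°C

64.2°C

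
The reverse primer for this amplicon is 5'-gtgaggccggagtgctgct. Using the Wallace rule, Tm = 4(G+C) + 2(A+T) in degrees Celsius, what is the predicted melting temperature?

64°C

A=2, G=9, T=4, C=4
AT pairs contribute 6, GC pairs contribute 13.
Tm = 2(6) + 4(13) = 12 + 52 = 64°C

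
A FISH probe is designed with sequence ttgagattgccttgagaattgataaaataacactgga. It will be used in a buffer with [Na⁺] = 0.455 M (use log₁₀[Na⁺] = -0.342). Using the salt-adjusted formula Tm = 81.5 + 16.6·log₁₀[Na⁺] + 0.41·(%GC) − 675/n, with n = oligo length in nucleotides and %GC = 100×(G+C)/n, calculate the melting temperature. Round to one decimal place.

Length n = 37. Scanning the sequence gives C=4, A=14, T=11, G=8.
G+C = 12, so %GC = 12/37 × 100 = 32.432%
Salt term: 16.6 × (-0.342) = -5.677
GC term: 0.41 × 32.432 = 13.297; length term: −675/37 = −18.243
Tm = 81.5 + (-5.677) + 13.297 − 18.243 = 70.877 → 70.9°C

70.9°C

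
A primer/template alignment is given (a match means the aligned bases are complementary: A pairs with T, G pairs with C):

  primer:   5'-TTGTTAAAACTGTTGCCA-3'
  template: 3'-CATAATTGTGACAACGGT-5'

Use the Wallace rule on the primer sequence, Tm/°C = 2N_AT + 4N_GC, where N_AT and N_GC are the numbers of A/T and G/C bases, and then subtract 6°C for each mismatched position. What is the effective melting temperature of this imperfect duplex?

30°C

Primer base counts: A=5, T=7, G=3, C=3 → A+T=12, G+C=6
Perfect-match Tm = 2(12) + 4(6) = 24 + 24 = 48°C
Mismatches (positions where the bases are not complementary): 3 (at positions 1, 3, 8)
Effective Tm = 48 − 3×6 = 48 − 18 = 30°C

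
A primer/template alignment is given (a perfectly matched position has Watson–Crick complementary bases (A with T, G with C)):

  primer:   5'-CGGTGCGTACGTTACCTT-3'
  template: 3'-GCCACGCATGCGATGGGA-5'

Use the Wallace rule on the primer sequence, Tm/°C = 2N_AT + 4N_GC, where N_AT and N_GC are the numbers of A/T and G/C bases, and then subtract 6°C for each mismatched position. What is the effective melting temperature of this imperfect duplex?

Primer base counts: A=2, T=6, G=5, C=5 → A+T=8, G+C=10
Perfect-match Tm = 2(8) + 4(10) = 16 + 40 = 56°C
Mismatches (positions where the bases are not complementary): 2 (at positions 12, 17)
Effective Tm = 56 − 2×6 = 56 − 12 = 44°C

44°C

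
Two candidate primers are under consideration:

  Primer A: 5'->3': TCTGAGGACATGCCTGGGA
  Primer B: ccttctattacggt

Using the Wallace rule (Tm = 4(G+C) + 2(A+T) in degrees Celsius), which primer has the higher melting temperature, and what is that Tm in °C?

Primer A: A+T=8, G+C=11 → Tm = 2(8)+4(11) = 60°C
Primer B: A+T=8, G+C=6 → Tm = 2(8)+4(6) = 40°C
60°C vs 40°C → primer A is higher.

Primer A, 60°C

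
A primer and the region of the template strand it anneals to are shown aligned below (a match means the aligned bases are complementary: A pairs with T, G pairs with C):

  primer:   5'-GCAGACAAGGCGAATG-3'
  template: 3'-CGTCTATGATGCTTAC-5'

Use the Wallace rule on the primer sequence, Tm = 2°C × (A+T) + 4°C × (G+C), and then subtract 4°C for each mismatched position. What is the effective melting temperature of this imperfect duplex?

34°C

Primer base counts: A=6, T=1, G=6, C=3 → A+T=7, G+C=9
Perfect-match Tm = 2(7) + 4(9) = 14 + 36 = 50°C
Mismatches (positions where the bases are not complementary): 4 (at positions 6, 8, 9, 10)
Effective Tm = 50 − 4×4 = 50 − 16 = 34°C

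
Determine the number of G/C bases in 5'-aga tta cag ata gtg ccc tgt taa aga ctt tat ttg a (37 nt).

12

Base counts: T=13, G=7, A=12, C=5
G+C = 7 + 5 = 12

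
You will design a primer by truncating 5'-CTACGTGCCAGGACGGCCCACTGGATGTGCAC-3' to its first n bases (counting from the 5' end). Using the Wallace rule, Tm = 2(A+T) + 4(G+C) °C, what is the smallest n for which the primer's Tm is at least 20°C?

n = 7

First 6 bases: CTACGT → Tm = 18°C (< 20°C)
First 7 bases: CTACGTG → Tm = 22°C (≥ 20°C)
Each additional base adds 2°C (A/T) or 4°C (G/C), so Tm is non-decreasing in n; n = 7 is the first length to reach 20°C.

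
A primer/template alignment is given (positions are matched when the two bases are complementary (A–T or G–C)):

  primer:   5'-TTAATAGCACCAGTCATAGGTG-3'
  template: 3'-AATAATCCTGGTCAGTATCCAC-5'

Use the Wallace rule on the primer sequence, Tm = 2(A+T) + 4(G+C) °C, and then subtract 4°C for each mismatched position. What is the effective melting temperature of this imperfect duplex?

54°C

Primer base counts: A=7, T=6, G=5, C=4 → A+T=13, G+C=9
Perfect-match Tm = 2(13) + 4(9) = 26 + 36 = 62°C
Mismatches (positions where the bases are not complementary): 2 (at positions 4, 8)
Effective Tm = 62 − 2×4 = 62 − 8 = 54°C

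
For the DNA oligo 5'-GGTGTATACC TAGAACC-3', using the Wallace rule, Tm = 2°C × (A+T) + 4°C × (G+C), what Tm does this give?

Counting bases: T=4, A=5, G=4, C=4
So N_AT = 9 and N_GC = 8.
Tm = 2×9 + 4×8 = 50°C

50°C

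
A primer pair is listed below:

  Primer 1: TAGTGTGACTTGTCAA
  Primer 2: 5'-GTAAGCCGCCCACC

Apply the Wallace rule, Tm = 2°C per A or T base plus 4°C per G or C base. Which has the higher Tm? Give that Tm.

Primer 2, 48°C

Primer 1: A+T=10, G+C=6 → Tm = 2(10)+4(6) = 44°C
Primer 2: A+T=4, G+C=10 → Tm = 2(4)+4(10) = 48°C
44°C vs 48°C → primer 2 is higher.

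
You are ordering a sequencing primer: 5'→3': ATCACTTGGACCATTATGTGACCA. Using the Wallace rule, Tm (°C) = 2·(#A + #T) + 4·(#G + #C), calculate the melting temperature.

G=4, T=7, C=6, A=7
So N_AT = 14 and N_GC = 10.
Tm = 4·10 + 2·14 = 40 + 28 = 68°C

68°C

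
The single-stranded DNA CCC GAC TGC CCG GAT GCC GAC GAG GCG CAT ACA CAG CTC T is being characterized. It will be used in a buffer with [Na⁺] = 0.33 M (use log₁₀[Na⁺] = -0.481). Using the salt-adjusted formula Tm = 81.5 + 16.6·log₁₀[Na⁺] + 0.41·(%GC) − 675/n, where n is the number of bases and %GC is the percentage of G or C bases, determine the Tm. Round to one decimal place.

84.3°C

Length n = 40. C=16, A=8, T=5, G=11
G+C = 27, so %GC = 27/40 × 100 = 67.5%
Salt term: 16.6 × (-0.481) = -7.985
GC term: 0.41 × 67.5 = 27.675; length term: −675/40 = −16.875
Tm = 81.5 + (-7.985) + 27.675 − 16.875 = 84.315 → 84.3°C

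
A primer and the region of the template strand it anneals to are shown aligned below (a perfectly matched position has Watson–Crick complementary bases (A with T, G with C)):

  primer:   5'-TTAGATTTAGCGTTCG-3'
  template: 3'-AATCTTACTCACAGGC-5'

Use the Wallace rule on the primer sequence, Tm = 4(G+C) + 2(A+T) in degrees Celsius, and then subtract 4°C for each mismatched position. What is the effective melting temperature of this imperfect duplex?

Primer base counts: A=3, T=7, G=4, C=2 → A+T=10, G+C=6
Perfect-match Tm = 2(10) + 4(6) = 20 + 24 = 44°C
Mismatches (positions where the bases are not complementary): 4 (at positions 6, 8, 11, 14)
Effective Tm = 44 − 4×4 = 44 − 16 = 28°C

28°C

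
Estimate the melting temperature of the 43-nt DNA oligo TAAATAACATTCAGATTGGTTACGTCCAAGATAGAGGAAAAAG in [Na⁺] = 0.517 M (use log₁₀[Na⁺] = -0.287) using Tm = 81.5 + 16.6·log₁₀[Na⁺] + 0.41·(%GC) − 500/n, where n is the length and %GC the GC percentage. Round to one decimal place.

Length n = 43. Base counts: A=19, C=5, G=9, T=10
G+C = 14, so %GC = 14/43 × 100 = 32.558%
Salt term: 16.6 × (-0.287) = -4.764
GC term: 0.41 × 32.558 = 13.349; length term: −500/43 = −11.628
Tm = 81.5 + (-4.764) + 13.349 − 11.628 = 78.457 → 78.5°C

78.5°C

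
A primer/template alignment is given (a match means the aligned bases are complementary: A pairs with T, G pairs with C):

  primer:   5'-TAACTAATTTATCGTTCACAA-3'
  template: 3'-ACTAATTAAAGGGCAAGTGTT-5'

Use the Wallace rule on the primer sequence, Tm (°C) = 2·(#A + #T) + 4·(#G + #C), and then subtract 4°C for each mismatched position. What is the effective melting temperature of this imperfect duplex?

36°C

Primer base counts: A=8, T=8, G=1, C=4 → A+T=16, G+C=5
Perfect-match Tm = 2(16) + 4(5) = 32 + 20 = 52°C
Mismatches (positions where the bases are not complementary): 4 (at positions 2, 4, 11, 12)
Effective Tm = 52 − 4×4 = 52 − 16 = 36°C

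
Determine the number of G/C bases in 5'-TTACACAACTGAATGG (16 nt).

A=6, T=4, G=3, C=3
G+C = 3 + 3 = 6

6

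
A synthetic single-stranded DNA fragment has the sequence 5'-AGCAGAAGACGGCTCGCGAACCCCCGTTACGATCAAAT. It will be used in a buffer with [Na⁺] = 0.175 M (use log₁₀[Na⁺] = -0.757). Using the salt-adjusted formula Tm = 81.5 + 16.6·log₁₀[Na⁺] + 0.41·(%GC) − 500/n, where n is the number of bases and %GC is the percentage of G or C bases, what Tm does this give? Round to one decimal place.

78.4°C

Length n = 38. Scanning the sequence gives G=9, T=5, C=12, A=12.
G+C = 21, so %GC = 21/38 × 100 = 55.263%
Salt term: 16.6 × (-0.757) = -12.566
GC term: 0.41 × 55.263 = 22.658; length term: −500/38 = −13.158
Tm = 81.5 + (-12.566) + 22.658 − 13.158 = 78.434 → 78.4°C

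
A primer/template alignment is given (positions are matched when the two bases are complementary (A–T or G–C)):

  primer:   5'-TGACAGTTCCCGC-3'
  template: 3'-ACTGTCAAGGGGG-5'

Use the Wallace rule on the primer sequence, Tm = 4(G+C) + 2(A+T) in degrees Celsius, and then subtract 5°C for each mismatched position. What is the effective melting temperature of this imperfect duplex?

37°C

Primer base counts: A=2, T=3, G=3, C=5 → A+T=5, G+C=8
Perfect-match Tm = 2(5) + 4(8) = 10 + 32 = 42°C
Mismatches (positions where the bases are not complementary): 1 (at position 12)
Effective Tm = 42 − 1×5 = 42 − 5 = 37°C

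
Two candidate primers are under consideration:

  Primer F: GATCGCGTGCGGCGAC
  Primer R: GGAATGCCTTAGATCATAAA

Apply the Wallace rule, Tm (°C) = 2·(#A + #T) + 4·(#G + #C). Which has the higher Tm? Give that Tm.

Primer F: A+T=4, G+C=12 → Tm = 2(4)+4(12) = 56°C
Primer R: A+T=13, G+C=7 → Tm = 2(13)+4(7) = 54°C
56°C vs 54°C → primer F is higher.

Primer F, 56°C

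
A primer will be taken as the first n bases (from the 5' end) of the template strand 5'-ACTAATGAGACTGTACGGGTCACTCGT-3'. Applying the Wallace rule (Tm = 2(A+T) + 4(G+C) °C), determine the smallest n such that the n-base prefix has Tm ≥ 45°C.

n = 17

First 16 bases: ACTAATGAGACTGTAC → Tm = 44°C (< 45°C)
First 17 bases: ACTAATGAGACTGTACG → Tm = 48°C (≥ 45°C)
Since every base adds ≥2°C, Tm only increases with n, so the threshold is first crossed at n = 17.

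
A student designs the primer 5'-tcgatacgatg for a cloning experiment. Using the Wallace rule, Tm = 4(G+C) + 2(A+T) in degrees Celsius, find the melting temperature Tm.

32°C

Base counts: A=3, C=2, T=3, G=3
A+T = 6, G+C = 5
Tm = 2(6) + 4(5) = 12 + 20 = 32°C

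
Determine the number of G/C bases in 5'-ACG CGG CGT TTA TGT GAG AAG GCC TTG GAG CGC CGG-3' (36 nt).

23

Counting bases: C=8, T=7, G=15, A=6
Total G or C: 15 + 8 = 23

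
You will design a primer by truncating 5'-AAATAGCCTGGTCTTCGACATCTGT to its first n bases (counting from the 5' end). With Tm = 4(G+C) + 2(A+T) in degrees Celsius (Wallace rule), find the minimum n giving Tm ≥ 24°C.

n = 9

First 8 bases: AAATAGCC → Tm = 22°C (< 24°C)
First 9 bases: AAATAGCCT → Tm = 24°C (≥ 24°C)
Since every base adds ≥2°C, Tm only increases with n, so the threshold is first crossed at n = 9.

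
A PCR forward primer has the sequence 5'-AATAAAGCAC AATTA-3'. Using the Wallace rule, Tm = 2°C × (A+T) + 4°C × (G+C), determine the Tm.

36°C

Counting bases: G=1, C=2, A=9, T=3
A+T = 12, G+C = 3
Tm = 2×12 + 4×3 = 36°C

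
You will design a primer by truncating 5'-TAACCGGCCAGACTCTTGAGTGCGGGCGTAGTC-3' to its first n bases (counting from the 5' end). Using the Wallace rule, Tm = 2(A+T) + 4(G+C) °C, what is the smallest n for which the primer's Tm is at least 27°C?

First 8 bases: TAACCGGC → Tm = 26°C (< 27°C)
First 9 bases: TAACCGGCC → Tm = 30°C (≥ 27°C)
Each additional base adds 2°C (A/T) or 4°C (G/C), so Tm is non-decreasing in n; n = 9 is the first length to reach 27°C.

n = 9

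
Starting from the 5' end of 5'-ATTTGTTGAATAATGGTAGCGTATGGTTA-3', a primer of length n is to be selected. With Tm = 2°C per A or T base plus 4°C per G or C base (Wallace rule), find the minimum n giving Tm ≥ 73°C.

n = 28

First 27 bases: ATTTGTTGAATAATGGTAGCGTATGGT → Tm = 72°C (< 73°C)
First 28 bases: ATTTGTTGAATAATGGTAGCGTATGGTT → Tm = 74°C (≥ 73°C)
Since every base adds ≥2°C, Tm only increases with n, so the threshold is first crossed at n = 28.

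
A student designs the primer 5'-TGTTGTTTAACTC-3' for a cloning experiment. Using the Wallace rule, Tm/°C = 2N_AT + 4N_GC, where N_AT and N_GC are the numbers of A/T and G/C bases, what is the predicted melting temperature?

Scanning the sequence gives A=2, G=2, C=2, T=7.
AT pairs contribute 9, GC pairs contribute 4.
Tm = 2×9 + 4×4 = 34°C

34°C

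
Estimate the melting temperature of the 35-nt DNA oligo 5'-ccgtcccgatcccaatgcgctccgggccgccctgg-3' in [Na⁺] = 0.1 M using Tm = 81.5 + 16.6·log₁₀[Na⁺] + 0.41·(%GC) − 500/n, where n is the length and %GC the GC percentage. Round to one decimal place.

82.2°C

Length n = 35. Scanning the sequence gives A=3, G=10, T=5, C=17.
G+C = 27, so %GC = 27/35 × 100 = 77.143%
Salt term: 16.6 × (-1) = -16.6
GC term: 0.41 × 77.143 = 31.629; length term: −500/35 = −14.286
Tm = 81.5 + (-16.6) + 31.629 − 14.286 = 82.243 → 82.2°C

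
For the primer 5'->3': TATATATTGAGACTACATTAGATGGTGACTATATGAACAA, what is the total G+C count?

Scanning the sequence gives A=16, G=7, C=4, T=13.
G+C = 7 + 4 = 11

11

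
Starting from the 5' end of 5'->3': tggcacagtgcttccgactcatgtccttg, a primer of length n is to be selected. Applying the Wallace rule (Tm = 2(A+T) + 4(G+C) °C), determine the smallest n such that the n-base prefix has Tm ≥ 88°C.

First 28 bases: TGGCACAGTGCTTCCGACTCATGTCCTT → Tm = 86°C (< 88°C)
First 29 bases: TGGCACAGTGCTTCCGACTCATGTCCTTG → Tm = 90°C (≥ 88°C)
Each additional base adds 2°C (A/T) or 4°C (G/C), so Tm is non-decreasing in n; n = 29 is the first length to reach 88°C.

n = 29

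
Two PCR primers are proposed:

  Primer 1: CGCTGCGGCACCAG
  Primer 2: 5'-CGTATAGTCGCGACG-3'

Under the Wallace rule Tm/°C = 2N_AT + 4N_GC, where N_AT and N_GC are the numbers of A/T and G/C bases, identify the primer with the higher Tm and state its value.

Primer 1, 50°C

Primer 1: A+T=3, G+C=11 → Tm = 2(3)+4(11) = 50°C
Primer 2: A+T=6, G+C=9 → Tm = 2(6)+4(9) = 48°C
50°C vs 48°C → primer 1 is higher.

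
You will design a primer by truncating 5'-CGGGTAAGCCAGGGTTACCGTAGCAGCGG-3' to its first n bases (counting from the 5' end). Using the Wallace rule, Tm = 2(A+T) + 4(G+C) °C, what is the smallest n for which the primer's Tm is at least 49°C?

First 14 bases: CGGGTAAGCCAGGG → Tm = 48°C (< 49°C)
First 15 bases: CGGGTAAGCCAGGGT → Tm = 50°C (≥ 49°C)
Each additional base adds 2°C (A/T) or 4°C (G/C), so Tm is non-decreasing in n; n = 15 is the first length to reach 49°C.

n = 15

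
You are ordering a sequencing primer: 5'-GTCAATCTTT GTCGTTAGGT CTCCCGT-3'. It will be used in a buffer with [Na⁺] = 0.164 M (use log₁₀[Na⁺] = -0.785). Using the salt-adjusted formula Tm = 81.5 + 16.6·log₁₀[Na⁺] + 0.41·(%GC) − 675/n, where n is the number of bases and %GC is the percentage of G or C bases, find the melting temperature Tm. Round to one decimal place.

Length n = 27. Scanning the sequence gives A=3, G=6, T=11, C=7.
G+C = 13, so %GC = 13/27 × 100 = 48.148%
Salt term: 16.6 × (-0.785) = -13.031
GC term: 0.41 × 48.148 = 19.741; length term: −675/27 = −25
Tm = 81.5 + (-13.031) + 19.741 − 25 = 63.21 → 63.2°C

63.2°C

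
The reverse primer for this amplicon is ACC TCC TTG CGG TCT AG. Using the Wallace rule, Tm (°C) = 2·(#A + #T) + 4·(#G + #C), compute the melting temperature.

54°C

Counting bases: C=6, A=2, T=5, G=4
A+T = 7, G+C = 10
Tm = 2(7) + 4(10) = 14 + 40 = 54°C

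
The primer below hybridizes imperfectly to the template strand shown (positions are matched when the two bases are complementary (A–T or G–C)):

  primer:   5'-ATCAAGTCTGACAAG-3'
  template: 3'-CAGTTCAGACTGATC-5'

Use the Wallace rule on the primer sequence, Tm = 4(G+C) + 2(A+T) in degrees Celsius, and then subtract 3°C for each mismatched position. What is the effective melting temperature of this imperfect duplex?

36°C

Primer base counts: A=6, T=3, G=3, C=3 → A+T=9, G+C=6
Perfect-match Tm = 2(9) + 4(6) = 18 + 24 = 42°C
Mismatches (positions where the bases are not complementary): 2 (at positions 1, 13)
Effective Tm = 42 − 2×3 = 42 − 6 = 36°C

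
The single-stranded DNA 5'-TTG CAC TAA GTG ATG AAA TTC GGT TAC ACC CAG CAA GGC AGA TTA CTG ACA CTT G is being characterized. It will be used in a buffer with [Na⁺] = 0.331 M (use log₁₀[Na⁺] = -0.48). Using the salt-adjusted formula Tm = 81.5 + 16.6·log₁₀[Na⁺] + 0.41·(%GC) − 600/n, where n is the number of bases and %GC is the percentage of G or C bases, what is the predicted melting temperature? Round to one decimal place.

Length n = 55. G=12, C=12, T=14, A=17
G+C = 24, so %GC = 24/55 × 100 = 43.636%
Salt term: 16.6 × (-0.48) = -7.968
GC term: 0.41 × 43.636 = 17.891; length term: −600/55 = −10.909
Tm = 81.5 + (-7.968) + 17.891 − 10.909 = 80.514 → 80.5°C

80.5°C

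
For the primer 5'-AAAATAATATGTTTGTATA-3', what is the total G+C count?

2

Scanning the sequence gives T=8, A=9, G=2, C=0.
Total G or C: 2 + 0 = 2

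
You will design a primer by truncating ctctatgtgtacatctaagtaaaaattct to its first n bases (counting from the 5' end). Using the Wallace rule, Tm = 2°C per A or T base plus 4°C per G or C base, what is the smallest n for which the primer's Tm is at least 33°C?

First 11 bases: CTCTATGTGTA → Tm = 30°C (< 33°C)
First 12 bases: CTCTATGTGTAC → Tm = 34°C (≥ 33°C)
Since every base adds ≥2°C, Tm only increases with n, so the threshold is first crossed at n = 12.

n = 12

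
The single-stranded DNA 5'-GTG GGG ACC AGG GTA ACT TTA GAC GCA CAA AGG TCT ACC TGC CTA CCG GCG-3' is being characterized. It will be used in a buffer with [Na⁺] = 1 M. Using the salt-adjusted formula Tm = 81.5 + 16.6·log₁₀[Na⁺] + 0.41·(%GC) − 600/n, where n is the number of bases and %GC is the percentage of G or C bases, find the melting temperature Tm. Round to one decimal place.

Length n = 51. Counting bases: T=9, A=12, G=16, C=14
G+C = 30, so %GC = 30/51 × 100 = 58.824%
Salt term: 16.6 × (0) = 0
GC term: 0.41 × 58.824 = 24.118; length term: −600/51 = −11.765
Tm = 81.5 + (0) + 24.118 − 11.765 = 93.853 → 93.9°C

93.9°C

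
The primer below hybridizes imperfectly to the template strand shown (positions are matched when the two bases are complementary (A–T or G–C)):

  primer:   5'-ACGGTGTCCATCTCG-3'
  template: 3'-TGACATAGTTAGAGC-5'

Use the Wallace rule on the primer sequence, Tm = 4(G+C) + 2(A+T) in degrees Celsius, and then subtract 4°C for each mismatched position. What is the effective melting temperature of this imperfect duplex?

36°C

Primer base counts: A=2, T=4, G=4, C=5 → A+T=6, G+C=9
Perfect-match Tm = 2(6) + 4(9) = 12 + 36 = 48°C
Mismatches (positions where the bases are not complementary): 3 (at positions 3, 6, 9)
Effective Tm = 48 − 3×4 = 48 − 12 = 36°C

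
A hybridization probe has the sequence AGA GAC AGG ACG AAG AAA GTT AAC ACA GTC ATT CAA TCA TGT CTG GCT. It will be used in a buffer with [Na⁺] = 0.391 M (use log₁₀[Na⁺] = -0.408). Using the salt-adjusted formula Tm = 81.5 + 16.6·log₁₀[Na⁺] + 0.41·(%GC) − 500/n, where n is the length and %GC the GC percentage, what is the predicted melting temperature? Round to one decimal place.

Length n = 48. T=10, C=9, A=18, G=11
G+C = 20, so %GC = 20/48 × 100 = 41.667%
Salt term: 16.6 × (-0.408) = -6.773
GC term: 0.41 × 41.667 = 17.083; length term: −500/48 = −10.417
Tm = 81.5 + (-6.773) + 17.083 − 10.417 = 81.393 → 81.4°C

81.4°C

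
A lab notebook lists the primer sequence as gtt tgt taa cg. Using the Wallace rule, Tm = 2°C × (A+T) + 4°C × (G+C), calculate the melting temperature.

30°C

Base counts: G=3, A=2, T=5, C=1
AT pairs contribute 7, GC pairs contribute 4.
Tm = 4·4 + 2·7 = 16 + 14 = 30°C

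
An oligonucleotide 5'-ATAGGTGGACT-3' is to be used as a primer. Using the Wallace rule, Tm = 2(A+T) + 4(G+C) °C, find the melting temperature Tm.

Scanning the sequence gives C=1, G=4, A=3, T=3.
A+T = 6, G+C = 5
Tm = 2×6 + 4×5 = 32°C

32°C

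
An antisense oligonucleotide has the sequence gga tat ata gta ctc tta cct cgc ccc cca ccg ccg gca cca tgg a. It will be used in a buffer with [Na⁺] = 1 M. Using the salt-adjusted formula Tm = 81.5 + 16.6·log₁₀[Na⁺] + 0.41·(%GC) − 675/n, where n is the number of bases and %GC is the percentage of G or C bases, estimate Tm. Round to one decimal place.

90.9°C

Length n = 46. Scanning the sequence gives G=9, T=9, A=10, C=18.
G+C = 27, so %GC = 27/46 × 100 = 58.696%
Salt term: 16.6 × (0) = 0
GC term: 0.41 × 58.696 = 24.065; length term: −675/46 = −14.674
Tm = 81.5 + (0) + 24.065 − 14.674 = 90.891 → 90.9°C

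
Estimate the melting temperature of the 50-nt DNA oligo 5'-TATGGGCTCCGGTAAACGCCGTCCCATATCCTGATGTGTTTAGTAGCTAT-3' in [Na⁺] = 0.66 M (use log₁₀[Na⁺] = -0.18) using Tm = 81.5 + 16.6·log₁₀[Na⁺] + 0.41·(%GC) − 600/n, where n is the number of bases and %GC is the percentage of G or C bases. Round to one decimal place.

86.2°C

Length n = 50. Base counts: G=12, C=12, T=16, A=10
G+C = 24, so %GC = 24/50 × 100 = 48%
Salt term: 16.6 × (-0.18) = -2.988
GC term: 0.41 × 48 = 19.68; length term: −600/50 = −12
Tm = 81.5 + (-2.988) + 19.68 − 12 = 86.192 → 86.2°C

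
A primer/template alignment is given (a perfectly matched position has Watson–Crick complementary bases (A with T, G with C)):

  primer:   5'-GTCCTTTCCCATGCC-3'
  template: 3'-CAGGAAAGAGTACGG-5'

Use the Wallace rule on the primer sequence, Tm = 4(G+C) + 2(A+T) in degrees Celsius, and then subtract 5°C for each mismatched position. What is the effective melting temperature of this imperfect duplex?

Primer base counts: A=1, T=5, G=2, C=7 → A+T=6, G+C=9
Perfect-match Tm = 2(6) + 4(9) = 12 + 36 = 48°C
Mismatches (positions where the bases are not complementary): 1 (at position 9)
Effective Tm = 48 − 1×5 = 48 − 5 = 43°C

43°C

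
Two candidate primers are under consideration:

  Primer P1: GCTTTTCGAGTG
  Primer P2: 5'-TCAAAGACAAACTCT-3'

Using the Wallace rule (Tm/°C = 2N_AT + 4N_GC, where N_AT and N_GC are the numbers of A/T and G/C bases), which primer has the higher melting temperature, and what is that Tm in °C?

Primer P2, 40°C

Primer P1: A+T=6, G+C=6 → Tm = 2(6)+4(6) = 36°C
Primer P2: A+T=10, G+C=5 → Tm = 2(10)+4(5) = 40°C
36°C vs 40°C → primer P2 is higher.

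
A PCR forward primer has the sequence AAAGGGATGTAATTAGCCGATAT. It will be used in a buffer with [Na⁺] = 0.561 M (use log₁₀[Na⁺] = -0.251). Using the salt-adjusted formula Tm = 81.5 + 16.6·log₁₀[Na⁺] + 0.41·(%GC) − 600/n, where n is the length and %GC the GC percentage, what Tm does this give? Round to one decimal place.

65.5°C

Length n = 23. Base counts: A=9, T=6, C=2, G=6
G+C = 8, so %GC = 8/23 × 100 = 34.783%
Salt term: 16.6 × (-0.251) = -4.167
GC term: 0.41 × 34.783 = 14.261; length term: −600/23 = −26.087
Tm = 81.5 + (-4.167) + 14.261 − 26.087 = 65.507 → 65.5°C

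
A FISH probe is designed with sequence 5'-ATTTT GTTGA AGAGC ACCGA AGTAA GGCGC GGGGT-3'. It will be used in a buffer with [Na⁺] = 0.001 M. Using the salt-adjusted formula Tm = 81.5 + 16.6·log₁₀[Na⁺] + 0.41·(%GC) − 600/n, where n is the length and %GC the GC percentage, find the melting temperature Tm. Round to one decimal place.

35.6°C

Length n = 35. Base counts: G=13, A=9, C=5, T=8
G+C = 18, so %GC = 18/35 × 100 = 51.429%
Salt term: 16.6 × (-3) = -49.8
GC term: 0.41 × 51.429 = 21.086; length term: −600/35 = −17.143
Tm = 81.5 + (-49.8) + 21.086 − 17.143 = 35.643 → 35.6°C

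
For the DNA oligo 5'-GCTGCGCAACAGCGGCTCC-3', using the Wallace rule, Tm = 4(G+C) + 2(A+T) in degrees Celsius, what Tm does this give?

Base counts: C=8, G=6, A=3, T=2
So N_AT = 5 and N_GC = 14.
Tm = 2(5) + 4(14) = 10 + 56 = 66°C

66°C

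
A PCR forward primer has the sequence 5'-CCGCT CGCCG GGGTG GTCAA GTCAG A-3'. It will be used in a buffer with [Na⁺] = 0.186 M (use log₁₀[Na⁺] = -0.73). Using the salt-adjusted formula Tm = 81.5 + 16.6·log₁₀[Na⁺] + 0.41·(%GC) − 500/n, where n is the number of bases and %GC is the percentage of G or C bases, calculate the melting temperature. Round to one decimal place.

Length n = 26. Base counts: A=4, G=10, T=4, C=8
G+C = 18, so %GC = 18/26 × 100 = 69.231%
Salt term: 16.6 × (-0.73) = -12.118
GC term: 0.41 × 69.231 = 28.385; length term: −500/26 = −19.231
Tm = 81.5 + (-12.118) + 28.385 − 19.231 = 78.536 → 78.5°C

78.5°C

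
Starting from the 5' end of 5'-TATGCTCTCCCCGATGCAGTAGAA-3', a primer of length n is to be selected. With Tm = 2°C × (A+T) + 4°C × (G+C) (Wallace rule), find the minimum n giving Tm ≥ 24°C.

First 8 bases: TATGCTCT → Tm = 22°C (< 24°C)
First 9 bases: TATGCTCTC → Tm = 26°C (≥ 24°C)
Each additional base adds 2°C (A/T) or 4°C (G/C), so Tm is non-decreasing in n; n = 9 is the first length to reach 24°C.

n = 9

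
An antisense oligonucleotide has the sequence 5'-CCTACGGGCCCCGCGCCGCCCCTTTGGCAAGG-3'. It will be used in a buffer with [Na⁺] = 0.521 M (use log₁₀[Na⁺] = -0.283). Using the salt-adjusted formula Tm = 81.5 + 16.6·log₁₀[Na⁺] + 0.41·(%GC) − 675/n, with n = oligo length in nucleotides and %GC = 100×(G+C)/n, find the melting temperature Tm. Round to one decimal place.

87.7°C

Length n = 32. Counting bases: G=10, A=3, C=15, T=4
G+C = 25, so %GC = 25/32 × 100 = 78.125%
Salt term: 16.6 × (-0.283) = -4.698
GC term: 0.41 × 78.125 = 32.031; length term: −675/32 = −21.094
Tm = 81.5 + (-4.698) + 32.031 − 21.094 = 87.739 → 87.7°C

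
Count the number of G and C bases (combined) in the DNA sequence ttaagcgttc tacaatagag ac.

A=8, C=4, G=4, T=6
G+C = 4 + 4 = 8

8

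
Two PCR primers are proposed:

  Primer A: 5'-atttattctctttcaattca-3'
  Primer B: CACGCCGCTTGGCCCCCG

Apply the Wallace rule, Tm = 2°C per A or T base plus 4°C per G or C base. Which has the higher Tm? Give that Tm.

Primer A: A+T=16, G+C=4 → Tm = 2(16)+4(4) = 48°C
Primer B: A+T=3, G+C=15 → Tm = 2(3)+4(15) = 66°C
48°C vs 66°C → primer B is higher.

Primer B, 66°C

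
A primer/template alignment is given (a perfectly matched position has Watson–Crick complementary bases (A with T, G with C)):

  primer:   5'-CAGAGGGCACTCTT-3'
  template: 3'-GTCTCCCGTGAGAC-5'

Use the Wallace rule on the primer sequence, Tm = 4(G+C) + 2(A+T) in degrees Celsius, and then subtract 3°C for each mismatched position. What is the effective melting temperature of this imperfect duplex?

41°C

Primer base counts: A=3, T=3, G=4, C=4 → A+T=6, G+C=8
Perfect-match Tm = 2(6) + 4(8) = 12 + 32 = 44°C
Mismatches (positions where the bases are not complementary): 1 (at position 14)
Effective Tm = 44 − 1×3 = 44 − 3 = 41°C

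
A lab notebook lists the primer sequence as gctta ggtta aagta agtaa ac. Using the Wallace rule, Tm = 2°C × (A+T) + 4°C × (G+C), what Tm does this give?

58°C

Base counts: C=2, G=5, T=6, A=9
A+T = 15, G+C = 7
Tm = 2(15) + 4(7) = 30 + 28 = 58°C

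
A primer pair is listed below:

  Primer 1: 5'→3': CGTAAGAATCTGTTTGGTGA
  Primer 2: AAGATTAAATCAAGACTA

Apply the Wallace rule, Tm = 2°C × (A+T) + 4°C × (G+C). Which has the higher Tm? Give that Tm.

Primer 1: A+T=12, G+C=8 → Tm = 2(12)+4(8) = 56°C
Primer 2: A+T=14, G+C=4 → Tm = 2(14)+4(4) = 44°C
56°C vs 44°C → primer 1 is higher.

Primer 1, 56°C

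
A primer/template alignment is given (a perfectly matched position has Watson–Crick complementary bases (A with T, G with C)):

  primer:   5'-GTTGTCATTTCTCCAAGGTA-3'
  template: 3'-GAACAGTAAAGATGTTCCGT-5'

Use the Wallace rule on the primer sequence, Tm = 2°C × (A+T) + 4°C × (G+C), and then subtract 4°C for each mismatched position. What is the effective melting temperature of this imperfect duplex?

44°C

Primer base counts: A=4, T=8, G=4, C=4 → A+T=12, G+C=8
Perfect-match Tm = 2(12) + 4(8) = 24 + 32 = 56°C
Mismatches (positions where the bases are not complementary): 3 (at positions 1, 13, 19)
Effective Tm = 56 − 3×4 = 56 − 12 = 44°C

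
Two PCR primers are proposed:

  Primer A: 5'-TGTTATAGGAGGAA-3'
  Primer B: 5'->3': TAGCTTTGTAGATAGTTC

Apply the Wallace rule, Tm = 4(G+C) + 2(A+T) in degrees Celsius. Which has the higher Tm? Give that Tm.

Primer A: A+T=9, G+C=5 → Tm = 2(9)+4(5) = 38°C
Primer B: A+T=12, G+C=6 → Tm = 2(12)+4(6) = 48°C
38°C vs 48°C → primer B is higher.

Primer B, 48°C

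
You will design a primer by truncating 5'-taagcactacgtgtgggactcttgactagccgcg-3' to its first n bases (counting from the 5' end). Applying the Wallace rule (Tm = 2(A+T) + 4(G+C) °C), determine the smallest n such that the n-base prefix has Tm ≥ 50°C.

First 16 bases: TAAGCACTACGTGTGG → Tm = 48°C (< 50°C)
First 17 bases: TAAGCACTACGTGTGGG → Tm = 52°C (≥ 50°C)
Since every base adds ≥2°C, Tm only increases with n, so the threshold is first crossed at n = 17.

n = 17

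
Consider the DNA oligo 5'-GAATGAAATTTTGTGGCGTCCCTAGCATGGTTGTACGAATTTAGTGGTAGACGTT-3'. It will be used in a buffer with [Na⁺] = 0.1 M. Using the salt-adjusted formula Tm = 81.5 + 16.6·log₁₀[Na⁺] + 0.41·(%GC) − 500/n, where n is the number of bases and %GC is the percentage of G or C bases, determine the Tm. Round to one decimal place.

73.0°C

Length n = 55. Scanning the sequence gives C=7, T=19, G=16, A=13.
G+C = 23, so %GC = 23/55 × 100 = 41.818%
Salt term: 16.6 × (-1) = -16.6
GC term: 0.41 × 41.818 = 17.145; length term: −500/55 = −9.091
Tm = 81.5 + (-16.6) + 17.145 − 9.091 = 72.954 → 73.0°C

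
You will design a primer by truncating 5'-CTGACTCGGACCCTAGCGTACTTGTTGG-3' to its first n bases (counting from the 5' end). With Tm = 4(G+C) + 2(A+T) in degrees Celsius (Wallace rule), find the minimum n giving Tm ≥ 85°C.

First 27 bases: CTGACTCGGACCCTAGCGTACTTGTTG → Tm = 84°C (< 85°C)
First 28 bases: CTGACTCGGACCCTAGCGTACTTGTTGG → Tm = 88°C (≥ 85°C)
Since every base adds ≥2°C, Tm only increases with n, so the threshold is first crossed at n = 28.

n = 28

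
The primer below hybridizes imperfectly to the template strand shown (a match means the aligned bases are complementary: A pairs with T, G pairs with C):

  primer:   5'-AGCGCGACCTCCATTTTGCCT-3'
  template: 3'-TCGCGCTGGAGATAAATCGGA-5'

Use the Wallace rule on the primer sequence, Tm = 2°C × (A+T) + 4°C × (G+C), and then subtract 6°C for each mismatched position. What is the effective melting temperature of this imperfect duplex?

54°C

Primer base counts: A=3, T=6, G=4, C=8 → A+T=9, G+C=12
Perfect-match Tm = 2(9) + 4(12) = 18 + 48 = 66°C
Mismatches (positions where the bases are not complementary): 2 (at positions 12, 17)
Effective Tm = 66 − 2×6 = 66 − 12 = 54°C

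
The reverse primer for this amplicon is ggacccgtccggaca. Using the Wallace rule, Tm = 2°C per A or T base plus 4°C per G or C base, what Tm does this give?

52°C

Base counts: A=3, G=5, C=6, T=1
So N_AT = 4 and N_GC = 11.
Tm = 4·11 + 2·4 = 44 + 8 = 52°C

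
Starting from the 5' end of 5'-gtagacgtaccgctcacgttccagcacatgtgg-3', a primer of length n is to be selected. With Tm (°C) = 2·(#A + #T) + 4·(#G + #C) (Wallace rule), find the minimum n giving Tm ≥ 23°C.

n = 8

First 7 bases: GTAGACG → Tm = 22°C (< 23°C)
First 8 bases: GTAGACGT → Tm = 24°C (≥ 23°C)
Since every base adds ≥2°C, Tm only increases with n, so the threshold is first crossed at n = 8.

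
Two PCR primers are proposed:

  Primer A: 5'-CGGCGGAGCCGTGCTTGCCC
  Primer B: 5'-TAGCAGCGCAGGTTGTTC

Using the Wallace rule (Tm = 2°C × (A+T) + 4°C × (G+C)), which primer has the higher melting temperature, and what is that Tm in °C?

Primer A: A+T=4, G+C=16 → Tm = 2(4)+4(16) = 72°C
Primer B: A+T=8, G+C=10 → Tm = 2(8)+4(10) = 56°C
72°C vs 56°C → primer A is higher.

Primer A, 72°C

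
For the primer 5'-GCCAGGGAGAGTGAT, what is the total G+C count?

9

Base counts: A=4, G=7, T=2, C=2
Total G or C: 7 + 2 = 9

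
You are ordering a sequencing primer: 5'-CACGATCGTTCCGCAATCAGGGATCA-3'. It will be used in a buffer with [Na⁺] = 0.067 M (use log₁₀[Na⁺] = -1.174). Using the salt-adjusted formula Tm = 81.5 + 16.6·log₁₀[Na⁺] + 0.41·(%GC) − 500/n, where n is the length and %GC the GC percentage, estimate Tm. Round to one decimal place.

Length n = 26. Counting bases: A=7, G=6, C=8, T=5
G+C = 14, so %GC = 14/26 × 100 = 53.846%
Salt term: 16.6 × (-1.174) = -19.488
GC term: 0.41 × 53.846 = 22.077; length term: −500/26 = −19.231
Tm = 81.5 + (-19.488) + 22.077 − 19.231 = 64.858 → 64.9°C

64.9°C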